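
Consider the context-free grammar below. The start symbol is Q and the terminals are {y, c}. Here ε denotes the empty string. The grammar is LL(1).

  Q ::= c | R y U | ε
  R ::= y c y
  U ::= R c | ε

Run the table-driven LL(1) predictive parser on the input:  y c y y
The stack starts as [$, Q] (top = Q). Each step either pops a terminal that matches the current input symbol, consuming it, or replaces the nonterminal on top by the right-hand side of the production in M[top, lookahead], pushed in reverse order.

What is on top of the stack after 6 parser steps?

U

     Stack        Input      Action
  1  $ Q          y c y y $  expand Q ::= R y U
  2  $ U y R      y c y y $  expand R ::= y c y
  3  $ U y y c y  y c y y $  match y
  4  $ U y y c    c y y $    match c
  5  $ U y y      y y $      match y
  6  $ U y        y $        match y
Stack after step 6: $ U (top = U).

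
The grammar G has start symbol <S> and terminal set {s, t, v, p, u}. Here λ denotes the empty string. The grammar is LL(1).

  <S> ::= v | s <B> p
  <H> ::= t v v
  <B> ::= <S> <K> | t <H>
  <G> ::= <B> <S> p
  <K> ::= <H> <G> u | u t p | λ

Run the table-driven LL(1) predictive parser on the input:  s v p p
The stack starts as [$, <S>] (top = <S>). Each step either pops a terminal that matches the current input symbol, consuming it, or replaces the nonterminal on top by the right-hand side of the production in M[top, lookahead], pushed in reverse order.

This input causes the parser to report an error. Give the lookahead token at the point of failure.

p

     Stack        Input      Action
  1  $ <S>        s v p p $  expand <S> ::= s <B> p
  2  $ p <B> s    s v p p $  match s
  3  $ p <B>      v p p $    expand <B> ::= <S> <K>
  4  $ p <K> <S>  v p p $    expand <S> ::= v
  5  $ p <K> v    v p p $    match v
  6  $ p <K>      p p $      expand <K> ::= λ
  7  $ p          p p $      match p
  8  $            p $        error: stack empty but input remains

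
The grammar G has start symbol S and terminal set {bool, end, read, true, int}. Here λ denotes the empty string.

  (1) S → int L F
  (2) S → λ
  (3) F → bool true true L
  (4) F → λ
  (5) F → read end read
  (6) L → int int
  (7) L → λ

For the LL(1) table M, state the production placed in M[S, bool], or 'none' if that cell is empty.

FIRST(S): from S→int L F we get {int}; from S→λ we get {λ}. So FIRST(S) = {λ, int}.
FIRST(F): from F→bool true true L we get {bool}; from F→λ we get {λ}; from F→read end read we get {read}. So FIRST(F) = {λ, bool, read}.
FIRST(L): from L→int int we get {int}; from L→λ we get {λ}. So FIRST(L) = {λ, int}.
FOLLOW(S) includes $ since S is the start symbol.
FOLLOW(S): S appears on no right-hand side. Thus FOLLOW(S) = {$}.
For S → int L F: FIRST(int L F) = {int}, so it goes in M[S, t] for t ∈ {int}.
For S → λ: FIRST(λ) = {λ}, so it goes in M[S, t] for t ∈ {}; since λ ∈ FIRST, also for every t ∈ FOLLOW(S) = {$}.
None of these place a production in M[S, bool].

none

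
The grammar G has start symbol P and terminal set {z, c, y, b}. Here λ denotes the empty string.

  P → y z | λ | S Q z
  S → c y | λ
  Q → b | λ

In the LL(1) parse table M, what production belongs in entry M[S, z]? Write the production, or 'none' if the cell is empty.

FIRST(S) = {λ, c}
FIRST(Q) = {λ, b}
FIRST(P) = {λ, b, c, y, z}  (via S Q z)
FOLLOW(P) includes $ since P is the start symbol.
FOLLOW(S): in P→S Q z, S is followed by Q z with FIRST {b, z}. Thus FOLLOW(S) = {b, z}.
For S → c y: FIRST(c y) = {c}, so it goes in M[S, t] for t ∈ {c}.
For S → λ: FIRST(λ) = {λ}, so it goes in M[S, t] for t ∈ {}; since λ ∈ FIRST, also for every t ∈ FOLLOW(S) = {b, z}.

S → λ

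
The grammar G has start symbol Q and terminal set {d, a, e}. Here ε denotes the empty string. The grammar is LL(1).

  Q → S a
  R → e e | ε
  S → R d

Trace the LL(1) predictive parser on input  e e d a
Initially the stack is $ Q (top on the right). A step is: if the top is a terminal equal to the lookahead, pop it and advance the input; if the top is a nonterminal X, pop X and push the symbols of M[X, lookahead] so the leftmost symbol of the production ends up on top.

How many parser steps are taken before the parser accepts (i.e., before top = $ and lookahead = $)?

7

step 1: stack=$ Q  input=e e d a $  — expand Q → S a
step 2: stack=$ a S  input=e e d a $  — expand S → R d
step 3: stack=$ a d R  input=e e d a $  — expand R → e e
step 4: stack=$ a d e e  input=e e d a $  — match e
step 5: stack=$ a d e  input=e d a $  — match e
step 6: stack=$ a d  input=d a $  — match d
step 7: stack=$ a  input=a $  — match a
Accept reached after 7 steps.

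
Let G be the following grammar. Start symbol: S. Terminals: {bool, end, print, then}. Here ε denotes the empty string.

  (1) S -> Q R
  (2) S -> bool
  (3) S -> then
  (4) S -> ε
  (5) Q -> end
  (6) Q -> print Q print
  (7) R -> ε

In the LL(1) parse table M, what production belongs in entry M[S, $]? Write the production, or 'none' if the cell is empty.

FIRST(Q) = {end, print}
FIRST(R) = {ε}
FIRST(S) = {ε, bool, end, print, then}  (via Q R)
FOLLOW(S) includes $ since S is the start symbol.
FOLLOW(S): S appears on no right-hand side. Thus FOLLOW(S) = {$}.
For S -> Q R: FIRST(Q R) = {end, print}, so it goes in M[S, t] for t ∈ {end, print}.
For S -> bool: FIRST(bool) = {bool}, so it goes in M[S, t] for t ∈ {bool}.
For S -> then: FIRST(then) = {then}, so it goes in M[S, t] for t ∈ {then}.
For S -> ε: FIRST(ε) = {ε}, so it goes in M[S, t] for t ∈ {}; since ε ∈ FIRST, also for every t ∈ FOLLOW(S) = {$}.

S -> ε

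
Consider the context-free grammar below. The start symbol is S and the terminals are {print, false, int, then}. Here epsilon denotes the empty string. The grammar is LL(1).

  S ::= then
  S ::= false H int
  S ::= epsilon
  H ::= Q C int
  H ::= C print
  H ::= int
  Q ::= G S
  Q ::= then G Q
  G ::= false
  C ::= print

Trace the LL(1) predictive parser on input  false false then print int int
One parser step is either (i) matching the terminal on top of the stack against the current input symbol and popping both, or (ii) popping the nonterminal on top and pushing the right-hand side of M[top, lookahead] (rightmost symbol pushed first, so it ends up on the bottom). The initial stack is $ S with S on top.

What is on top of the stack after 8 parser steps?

step 1: stack=$ S  input=false false then print int int $  — expand S ::= false H int
step 2: stack=$ int H false  input=false false then print int int $  — match false
step 3: stack=$ int H  input=false then print int int $  — expand H ::= Q C int
step 4: stack=$ int int C Q  input=false then print int int $  — expand Q ::= G S
step 5: stack=$ int int C S G  input=false then print int int $  — expand G ::= false
step 6: stack=$ int int C S false  input=false then print int int $  — match false
step 7: stack=$ int int C S  input=then print int int $  — expand S ::= then
step 8: stack=$ int int C then  input=then print int int $  — match then
Stack after step 8: $ int int C (top = C).

C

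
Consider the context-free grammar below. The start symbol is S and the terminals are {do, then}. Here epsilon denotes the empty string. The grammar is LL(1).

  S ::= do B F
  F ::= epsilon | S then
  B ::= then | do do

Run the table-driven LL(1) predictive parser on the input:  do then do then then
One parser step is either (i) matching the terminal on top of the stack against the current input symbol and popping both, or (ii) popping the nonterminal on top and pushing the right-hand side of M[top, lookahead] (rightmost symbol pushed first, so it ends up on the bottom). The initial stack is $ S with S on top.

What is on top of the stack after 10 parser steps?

then

step 1: stack=$ S  input=do then do then then $  — expand S ::= do B F
step 2: stack=$ F B do  input=do then do then then $  — match do
step 3: stack=$ F B  input=then do then then $  — expand B ::= then
step 4: stack=$ F then  input=then do then then $  — match then
step 5: stack=$ F  input=do then then $  — expand F ::= S then
step 6: stack=$ then S  input=do then then $  — expand S ::= do B F
step 7: stack=$ then F B do  input=do then then $  — match do
step 8: stack=$ then F B  input=then then $  — expand B ::= then
step 9: stack=$ then F then  input=then then $  — match then
step 10: stack=$ then F  input=then $  — expand F ::= epsilon
Stack after step 10: $ then (top = then).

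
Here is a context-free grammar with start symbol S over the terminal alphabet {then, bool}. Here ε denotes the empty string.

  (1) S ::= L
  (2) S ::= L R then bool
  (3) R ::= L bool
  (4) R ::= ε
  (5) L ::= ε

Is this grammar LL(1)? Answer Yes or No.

Yes

FIRST(S) = {ε, bool, then}
FIRST(R) = {ε, bool}
FIRST(L) = {ε}
FOLLOW(S) = {$}
FOLLOW(R) = {then}
FOLLOW(L) = {$, bool, then}
Each cell of M receives at most one production.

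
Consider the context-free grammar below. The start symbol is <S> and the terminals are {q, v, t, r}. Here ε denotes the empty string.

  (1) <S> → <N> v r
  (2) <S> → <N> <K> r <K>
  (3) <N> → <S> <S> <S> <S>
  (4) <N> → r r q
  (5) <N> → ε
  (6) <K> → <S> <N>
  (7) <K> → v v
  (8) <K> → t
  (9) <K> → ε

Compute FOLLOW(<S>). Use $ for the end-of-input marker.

FIRST(<S>) = {r, t, v}  (via <N> v r, <N> <K> r <K>)
FIRST(<N>) = {ε, r, t, v}  (via <S> <S> <S> <S>)
FIRST(<K>) = {ε, r, t, v}  (via <S> <N>)
FOLLOW(<S>) includes $ since <S> is the start symbol.
FOLLOW(<S>): in <N>→<S> <S> <S> <S> (occurrence 1), <S> is followed by <S> <S> <S> with FIRST {r, t, v}; in <N>→<S> <S> <S> <S> (occurrence 2), <S> is followed by <S> <S> with FIRST {r, t, v}; in <N>→<S> <S> <S> <S> (occurrence 3), <S> is followed by <S> with FIRST {r, t, v}; in <N>→<S> <S> <S> <S> (occurrence 4), the suffix after <S> is empty, so FOLLOW(<S>) ⊇ FOLLOW(<N>) = {$, r, t, v}; in <K>→<S> <N>, <S> is followed by <N> with FIRST {ε, r, t, v}; in <K>→<S> <N>, the suffix after <S> is nullable, so FOLLOW(<S>) ⊇ FOLLOW(<K>) = {$, r, t, v}. Thus FOLLOW(<S>) = {$, r, t, v}.
FOLLOW(<K>): in <S>→<N> <K> r <K> (occurrence 1), <K> is followed by r <K> with FIRST {r}; in <S>→<N> <K> r <K> (occurrence 2), the suffix after <K> is empty, so FOLLOW(<K>) ⊇ FOLLOW(<S>) = {$, r, t, v}. Thus FOLLOW(<K>) = {$, r, t, v}.
FOLLOW(<N>): in <S>→<N> v r, <N> is followed by v r with FIRST {v}; in <S>→<N> <K> r <K>, <N> is followed by <K> r <K> with FIRST {r, t, v}; in <K>→<S> <N>, the suffix after <N> is empty, so FOLLOW(<N>) ⊇ FOLLOW(<K>) = {$, r, t, v}. Thus FOLLOW(<N>) = {$, r, t, v}.

{$, r, t, v}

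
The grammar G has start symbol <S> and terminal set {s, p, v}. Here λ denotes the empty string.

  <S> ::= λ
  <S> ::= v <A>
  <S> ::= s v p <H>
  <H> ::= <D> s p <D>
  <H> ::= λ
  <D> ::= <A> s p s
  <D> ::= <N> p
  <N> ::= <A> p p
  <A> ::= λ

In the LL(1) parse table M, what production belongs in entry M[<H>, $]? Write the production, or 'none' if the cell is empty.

<H> ::= λ

FIRST(<S>): from <S>::=λ we get {λ}; from <S>::=v <A> we get {v}; from <S>::=s v p <H> we get {s}. So FIRST(<S>) = {λ, s, v}.
FIRST(<A>): from <A>::=λ we get {λ}. So FIRST(<A>) = {λ}.
FIRST(<N>): from <N>::=<A> p p we get {p}. So FIRST(<N>) = {p}.
FIRST(<D>): from <D>::=<A> s p s we get {s}; from <D>::=<N> p we get {p}. So FIRST(<D>) = {p, s}.
FIRST(<H>): from <H>::=<D> s p <D> we get {p, s}; from <H>::=λ we get {λ}. So FIRST(<H>) = {λ, p, s}.
FOLLOW(<S>) includes $ since <S> is the start symbol.
FOLLOW(<S>): <S> appears on no right-hand side. Thus FOLLOW(<S>) = {$}.
FOLLOW(<H>): in <S>::=s v p <H>, the suffix after <H> is empty, so FOLLOW(<H>) ⊇ FOLLOW(<S>) = {$}. Thus FOLLOW(<H>) = {$}.
For <H> ::= <D> s p <D>: FIRST(<D> s p <D>) = {p, s}, so it goes in M[<H>, t] for t ∈ {p, s}.
For <H> ::= λ: FIRST(λ) = {λ}, so it goes in M[<H>, t] for t ∈ {}; since λ ∈ FIRST, also for every t ∈ FOLLOW(<H>) = {$}.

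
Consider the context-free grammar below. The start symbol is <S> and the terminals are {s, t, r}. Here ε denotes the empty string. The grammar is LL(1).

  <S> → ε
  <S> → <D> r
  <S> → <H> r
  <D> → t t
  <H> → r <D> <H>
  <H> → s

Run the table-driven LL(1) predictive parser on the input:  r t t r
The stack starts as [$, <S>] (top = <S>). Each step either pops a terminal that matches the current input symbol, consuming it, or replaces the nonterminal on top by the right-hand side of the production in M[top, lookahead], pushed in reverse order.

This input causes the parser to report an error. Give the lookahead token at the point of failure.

$

step 1: stack=$ <S>  input=r t t r $  — expand <S> → <H> r
step 2: stack=$ r <H>  input=r t t r $  — expand <H> → r <D> <H>
step 3: stack=$ r <H> <D> r  input=r t t r $  — match r
step 4: stack=$ r <H> <D>  input=t t r $  — expand <D> → t t
step 5: stack=$ r <H> t t  input=t t r $  — match t
step 6: stack=$ r <H> t  input=t r $  — match t
step 7: stack=$ r <H>  input=r $  — expand <H> → r <D> <H>
step 8: stack=$ r <H> <D> r  input=r $  — match r
step 9: stack=$ r <H> <D>  input=$  — error: M[<D>, $] is empty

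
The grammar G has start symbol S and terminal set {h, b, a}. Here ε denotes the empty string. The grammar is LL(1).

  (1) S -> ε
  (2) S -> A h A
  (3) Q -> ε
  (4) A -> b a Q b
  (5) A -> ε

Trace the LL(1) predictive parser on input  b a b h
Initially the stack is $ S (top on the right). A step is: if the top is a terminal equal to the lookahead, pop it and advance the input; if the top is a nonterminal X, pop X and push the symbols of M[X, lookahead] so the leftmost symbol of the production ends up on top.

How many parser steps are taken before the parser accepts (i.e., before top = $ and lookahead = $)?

     Stack          Input      Action
  1  $ S            b a b h $  expand S -> A h A
  2  $ A h A        b a b h $  expand A -> b a Q b
  3  $ A h b Q a b  b a b h $  match b
  4  $ A h b Q a    a b h $    match a
  5  $ A h b Q      b h $      expand Q -> ε
  6  $ A h b        b h $      match b
  7  $ A h          h $        match h
  8  $ A            $          expand A -> ε
Accept reached after 8 steps.

8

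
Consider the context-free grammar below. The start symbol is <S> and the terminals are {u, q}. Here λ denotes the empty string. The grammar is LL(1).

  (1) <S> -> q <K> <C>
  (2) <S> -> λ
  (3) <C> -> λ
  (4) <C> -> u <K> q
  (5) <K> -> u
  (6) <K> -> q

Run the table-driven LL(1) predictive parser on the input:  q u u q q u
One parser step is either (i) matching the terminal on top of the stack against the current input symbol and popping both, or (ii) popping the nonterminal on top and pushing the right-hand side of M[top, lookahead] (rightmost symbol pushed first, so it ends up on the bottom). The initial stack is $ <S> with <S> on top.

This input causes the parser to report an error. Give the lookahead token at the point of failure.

u

step 1: stack=$ <S>  input=q u u q q u $  — expand <S> -> q <K> <C>
step 2: stack=$ <C> <K> q  input=q u u q q u $  — match q
step 3: stack=$ <C> <K>  input=u u q q u $  — expand <K> -> u
step 4: stack=$ <C> u  input=u u q q u $  — match u
step 5: stack=$ <C>  input=u q q u $  — expand <C> -> u <K> q
step 6: stack=$ q <K> u  input=u q q u $  — match u
step 7: stack=$ q <K>  input=q q u $  — expand <K> -> q
step 8: stack=$ q q  input=q q u $  — match q
step 9: stack=$ q  input=q u $  — match q
step 10: stack=$  input=u $  — error: stack empty but input remains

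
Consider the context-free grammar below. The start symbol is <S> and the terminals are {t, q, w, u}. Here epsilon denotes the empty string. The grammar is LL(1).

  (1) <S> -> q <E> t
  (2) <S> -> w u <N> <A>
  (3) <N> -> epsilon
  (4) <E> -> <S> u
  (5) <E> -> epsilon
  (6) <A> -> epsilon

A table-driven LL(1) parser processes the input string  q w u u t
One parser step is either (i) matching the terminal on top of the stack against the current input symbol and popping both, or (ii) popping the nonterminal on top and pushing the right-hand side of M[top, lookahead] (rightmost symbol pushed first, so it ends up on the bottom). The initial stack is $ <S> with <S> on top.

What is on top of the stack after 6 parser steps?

     Stack              Input        Action
  1  $ <S>              q w u u t $  expand <S> -> q <E> t
  2  $ t <E> q          q w u u t $  match q
  3  $ t <E>            w u u t $    expand <E> -> <S> u
  4  $ t u <S>          w u u t $    expand <S> -> w u <N> <A>
  5  $ t u <A> <N> u w  w u u t $    match w
  6  $ t u <A> <N> u    u u t $      match u
Stack after step 6: $ t u <A> <N> (top = <N>).

<N>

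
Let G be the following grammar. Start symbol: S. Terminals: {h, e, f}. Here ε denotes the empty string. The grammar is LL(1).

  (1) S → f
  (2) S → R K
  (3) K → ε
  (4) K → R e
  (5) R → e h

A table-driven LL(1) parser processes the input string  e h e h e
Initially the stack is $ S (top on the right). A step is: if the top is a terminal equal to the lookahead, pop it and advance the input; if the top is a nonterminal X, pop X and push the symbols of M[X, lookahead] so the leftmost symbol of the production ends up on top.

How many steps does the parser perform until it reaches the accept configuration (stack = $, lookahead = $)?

9

     Stack    Input        Action
  1  $ S      e h e h e $  expand S → R K
  2  $ K R    e h e h e $  expand R → e h
  3  $ K h e  e h e h e $  match e
  4  $ K h    h e h e $    match h
  5  $ K      e h e $      expand K → R e
  6  $ e R    e h e $      expand R → e h
  7  $ e h e  e h e $      match e
  8  $ e h    h e $        match h
  9  $ e      e $          match e
Accept reached after 9 steps.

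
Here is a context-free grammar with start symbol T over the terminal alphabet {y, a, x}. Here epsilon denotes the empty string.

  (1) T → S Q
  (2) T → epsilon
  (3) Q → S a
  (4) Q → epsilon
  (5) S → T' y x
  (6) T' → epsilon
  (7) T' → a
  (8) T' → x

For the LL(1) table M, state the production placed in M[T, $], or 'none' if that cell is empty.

FIRST(T') = {epsilon, a, x}
FIRST(S) = {a, x, y}  (via T' y x)
FIRST(T) = {epsilon, a, x, y}  (via S Q)
FIRST(Q) = {epsilon, a, x, y}  (via S a)
FOLLOW(T) includes $ since T is the start symbol.
FOLLOW(T): T appears on no right-hand side. Thus FOLLOW(T) = {$}.
For T → S Q: FIRST(S Q) = {a, x, y}, so it goes in M[T, t] for t ∈ {a, x, y}.
For T → epsilon: FIRST(epsilon) = {epsilon}, so it goes in M[T, t] for t ∈ {}; since epsilon ∈ FIRST, also for every t ∈ FOLLOW(T) = {$}.

T → epsilon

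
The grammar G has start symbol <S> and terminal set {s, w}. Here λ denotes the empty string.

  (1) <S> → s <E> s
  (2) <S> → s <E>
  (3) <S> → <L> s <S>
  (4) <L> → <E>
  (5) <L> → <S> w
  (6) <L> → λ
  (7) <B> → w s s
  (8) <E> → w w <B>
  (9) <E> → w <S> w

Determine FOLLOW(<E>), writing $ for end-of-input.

{$, s, w}

FIRST(<B>) = {w}
FIRST(<E>) = {w}
FIRST(<S>) = {s, w}  (via <L> s <S>)
FIRST(<L>) = {λ, s, w}  (via <E>, <S> w)
FOLLOW(<S>) includes $ since <S> is the start symbol.
FOLLOW(<S>): in <S>→<L> s <S>, the suffix after <S> is empty (adds nothing new); in <L>→<S> w, <S> is followed by w with FIRST {w}; in <E>→w <S> w, <S> is followed by w with FIRST {w}. Thus FOLLOW(<S>) = {$, w}.
FOLLOW(<L>): in <S>→<L> s <S>, <L> is followed by s <S> with FIRST {s}. Thus FOLLOW(<L>) = {s}.
FOLLOW(<E>): in <S>→s <E> s, <E> is followed by s with FIRST {s}; in <S>→s <E>, the suffix after <E> is empty, so FOLLOW(<E>) ⊇ FOLLOW(<S>) = {$, w}; in <L>→<E>, the suffix after <E> is empty, so FOLLOW(<E>) ⊇ FOLLOW(<L>) = {s}. Thus FOLLOW(<E>) = {$, s, w}.
FOLLOW(<B>): in <E>→w w <B>, the suffix after <B> is empty, so FOLLOW(<B>) ⊇ FOLLOW(<E>) = {$, s, w}. Thus FOLLOW(<B>) = {$, s, w}.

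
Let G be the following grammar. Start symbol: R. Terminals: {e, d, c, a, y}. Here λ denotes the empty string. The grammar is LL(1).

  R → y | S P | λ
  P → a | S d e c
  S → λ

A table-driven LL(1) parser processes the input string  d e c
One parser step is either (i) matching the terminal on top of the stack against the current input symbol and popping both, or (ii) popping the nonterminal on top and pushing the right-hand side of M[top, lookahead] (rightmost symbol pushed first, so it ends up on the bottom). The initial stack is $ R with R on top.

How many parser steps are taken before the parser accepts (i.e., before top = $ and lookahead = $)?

7

step 1: stack=$ R  input=d e c $  — expand R → S P
step 2: stack=$ P S  input=d e c $  — expand S → λ
step 3: stack=$ P  input=d e c $  — expand P → S d e c
step 4: stack=$ c e d S  input=d e c $  — expand S → λ
step 5: stack=$ c e d  input=d e c $  — match d
step 6: stack=$ c e  input=e c $  — match e
step 7: stack=$ c  input=c $  — match c
Accept reached after 7 steps.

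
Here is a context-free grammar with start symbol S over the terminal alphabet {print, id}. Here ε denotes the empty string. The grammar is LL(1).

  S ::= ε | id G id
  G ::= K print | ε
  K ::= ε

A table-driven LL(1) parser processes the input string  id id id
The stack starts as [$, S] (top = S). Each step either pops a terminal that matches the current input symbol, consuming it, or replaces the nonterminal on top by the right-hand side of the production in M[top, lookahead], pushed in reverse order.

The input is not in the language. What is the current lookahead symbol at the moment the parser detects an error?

id

step 1: stack=$ S  input=id id id $  — expand S ::= id G id
step 2: stack=$ id G id  input=id id id $  — match id
step 3: stack=$ id G  input=id id $  — expand G ::= ε
step 4: stack=$ id  input=id id $  — match id
step 5: stack=$  input=id $  — error: stack empty but input remains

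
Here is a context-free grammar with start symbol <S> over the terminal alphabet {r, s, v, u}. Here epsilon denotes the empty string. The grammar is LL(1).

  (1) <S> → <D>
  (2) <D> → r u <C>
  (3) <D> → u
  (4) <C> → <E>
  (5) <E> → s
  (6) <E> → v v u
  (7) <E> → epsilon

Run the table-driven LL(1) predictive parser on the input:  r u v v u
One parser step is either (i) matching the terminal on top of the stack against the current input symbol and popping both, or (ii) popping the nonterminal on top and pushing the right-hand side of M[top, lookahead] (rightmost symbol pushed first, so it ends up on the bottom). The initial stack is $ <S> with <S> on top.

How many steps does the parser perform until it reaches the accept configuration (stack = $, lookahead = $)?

     Stack      Input        Action
  1  $ <S>      r u v v u $  expand <S> → <D>
  2  $ <D>      r u v v u $  expand <D> → r u <C>
  3  $ <C> u r  r u v v u $  match r
  4  $ <C> u    u v v u $    match u
  5  $ <C>      v v u $      expand <C> → <E>
  6  $ <E>      v v u $      expand <E> → v v u
  7  $ u v v    v v u $      match v
  8  $ u v      v u $        match v
  9  $ u        u $          match u
Accept reached after 9 steps.

9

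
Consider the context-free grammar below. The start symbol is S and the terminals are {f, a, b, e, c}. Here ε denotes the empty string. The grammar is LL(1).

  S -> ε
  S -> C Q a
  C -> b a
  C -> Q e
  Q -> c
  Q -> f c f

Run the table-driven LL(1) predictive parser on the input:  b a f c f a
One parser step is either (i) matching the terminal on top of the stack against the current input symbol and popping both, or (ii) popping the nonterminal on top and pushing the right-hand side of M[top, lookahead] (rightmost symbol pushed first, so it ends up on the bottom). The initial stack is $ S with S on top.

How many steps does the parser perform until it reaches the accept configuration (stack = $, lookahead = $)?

     Stack      Input          Action
  1  $ S        b a f c f a $  expand S -> C Q a
  2  $ a Q C    b a f c f a $  expand C -> b a
  3  $ a Q a b  b a f c f a $  match b
  4  $ a Q a    a f c f a $    match a
  5  $ a Q      f c f a $      expand Q -> f c f
  6  $ a f c f  f c f a $      match f
  7  $ a f c    c f a $        match c
  8  $ a f      f a $          match f
  9  $ a        a $            match a
Accept reached after 9 steps.

9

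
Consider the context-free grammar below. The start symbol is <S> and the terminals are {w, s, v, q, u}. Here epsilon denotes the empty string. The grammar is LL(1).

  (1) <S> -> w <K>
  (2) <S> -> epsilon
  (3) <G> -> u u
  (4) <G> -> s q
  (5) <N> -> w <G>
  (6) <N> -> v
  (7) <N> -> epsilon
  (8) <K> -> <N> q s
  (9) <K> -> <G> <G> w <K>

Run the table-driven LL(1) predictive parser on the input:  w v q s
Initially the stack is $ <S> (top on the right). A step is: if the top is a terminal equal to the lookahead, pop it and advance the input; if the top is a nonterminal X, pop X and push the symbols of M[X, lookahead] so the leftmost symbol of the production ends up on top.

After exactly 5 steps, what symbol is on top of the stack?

q

     Stack      Input      Action
  1  $ <S>      w v q s $  expand <S> -> w <K>
  2  $ <K> w    w v q s $  match w
  3  $ <K>      v q s $    expand <K> -> <N> q s
  4  $ s q <N>  v q s $    expand <N> -> v
  5  $ s q v    v q s $    match v
Stack after step 5: $ s q (top = q).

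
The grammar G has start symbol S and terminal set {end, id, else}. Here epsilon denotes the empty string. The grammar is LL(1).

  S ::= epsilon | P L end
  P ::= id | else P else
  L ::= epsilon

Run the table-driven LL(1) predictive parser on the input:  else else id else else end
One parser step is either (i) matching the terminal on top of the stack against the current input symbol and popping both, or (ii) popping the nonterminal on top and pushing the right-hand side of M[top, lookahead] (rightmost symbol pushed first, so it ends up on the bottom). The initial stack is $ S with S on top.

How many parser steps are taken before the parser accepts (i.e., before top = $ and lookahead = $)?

      Stack                     Input                         Action
   1  $ S                       else else id else else end $  expand S ::= P L end
   2  $ end L P                 else else id else else end $  expand P ::= else P else
   3  $ end L else P else       else else id else else end $  match else
   4  $ end L else P            else id else else end $       expand P ::= else P else
   5  $ end L else else P else  else id else else end $       match else
   6  $ end L else else P       id else else end $            expand P ::= id
   7  $ end L else else id      id else else end $            match id
   8  $ end L else else         else else end $               match else
   9  $ end L else              else end $                    match else
  10  $ end L                   end $                         expand L ::= epsilon
  11  $ end                     end $                         match end
Accept reached after 11 steps.

11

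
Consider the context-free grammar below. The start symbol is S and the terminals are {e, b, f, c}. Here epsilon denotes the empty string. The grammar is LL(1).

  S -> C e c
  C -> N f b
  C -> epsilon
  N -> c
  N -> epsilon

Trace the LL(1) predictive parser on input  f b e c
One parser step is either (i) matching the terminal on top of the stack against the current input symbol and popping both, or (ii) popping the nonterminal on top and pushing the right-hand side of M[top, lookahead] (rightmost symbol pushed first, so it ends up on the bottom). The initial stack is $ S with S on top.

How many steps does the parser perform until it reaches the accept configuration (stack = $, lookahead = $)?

7

step 1: stack=$ S  input=f b e c $  — expand S -> C e c
step 2: stack=$ c e C  input=f b e c $  — expand C -> N f b
step 3: stack=$ c e b f N  input=f b e c $  — expand N -> epsilon
step 4: stack=$ c e b f  input=f b e c $  — match f
step 5: stack=$ c e b  input=b e c $  — match b
step 6: stack=$ c e  input=e c $  — match e
step 7: stack=$ c  input=c $  — match c
Accept reached after 7 steps.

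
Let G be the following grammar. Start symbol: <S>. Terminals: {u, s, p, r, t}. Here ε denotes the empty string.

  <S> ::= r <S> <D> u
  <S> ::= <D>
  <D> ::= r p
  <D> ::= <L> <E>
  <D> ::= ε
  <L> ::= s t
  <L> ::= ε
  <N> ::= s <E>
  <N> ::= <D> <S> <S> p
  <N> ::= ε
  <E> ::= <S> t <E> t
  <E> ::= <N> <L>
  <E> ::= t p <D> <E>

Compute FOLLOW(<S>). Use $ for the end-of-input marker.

FIRST(<L>): from <L>::=s t we get {s}; from <L>::=ε we get {ε}. So FIRST(<L>) = {ε, s}.
FIRST(<S>): from <S>::=r <S> <D> u we get {r}; from <S>::=<D> we get {ε, p, r, s, t}. So FIRST(<S>) = {ε, p, r, s, t}.
FIRST(<D>): from <D>::=r p we get {r}; from <D>::=<L> <E> we get {ε, p, r, s, t}; from <D>::=ε we get {ε}. So FIRST(<D>) = {ε, p, r, s, t}.
FIRST(<N>): from <N>::=s <E> we get {s}; from <N>::=<D> <S> <S> p we get {p, r, s, t}; from <N>::=ε we get {ε}. So FIRST(<N>) = {ε, p, r, s, t}.
FIRST(<E>): from <E>::=<S> t <E> t we get {p, r, s, t}; from <E>::=<N> <L> we get {ε, p, r, s, t}; from <E>::=t p <D> <E> we get {t}. So FIRST(<E>) = {ε, p, r, s, t}.
FOLLOW(<S>) includes $ since <S> is the start symbol.
FOLLOW(<S>): in <S>::=r <S> <D> u, <S> is followed by <D> u with FIRST {p, r, s, t, u}; in <N>::=<D> <S> <S> p (occurrence 1), <S> is followed by <S> p with FIRST {p, r, s, t}; in <N>::=<D> <S> <S> p (occurrence 2), <S> is followed by p with FIRST {p}; in <E>::=<S> t <E> t, <S> is followed by t <E> t with FIRST {t}. Thus FOLLOW(<S>) = {$, p, r, s, t, u}.
FOLLOW(<D>): in <S>::=r <S> <D> u, <D> is followed by u with FIRST {u}; in <S>::=<D>, the suffix after <D> is empty, so FOLLOW(<D>) ⊇ FOLLOW(<S>) = {$, p, r, s, t, u}; in <N>::=<D> <S> <S> p, <D> is followed by <S> <S> p with FIRST {p, r, s, t}; in <E>::=t p <D> <E>, <D> is followed by <E> with FIRST {ε, p, r, s, t}; in <E>::=t p <D> <E>, the suffix after <D> is nullable, so FOLLOW(<D>) ⊇ FOLLOW(<E>) = {$, p, r, s, t, u}. Thus FOLLOW(<D>) = {$, p, r, s, t, u}.
FOLLOW(<L>): in <D>::=<L> <E>, <L> is followed by <E> with FIRST {ε, p, r, s, t}; in <D>::=<L> <E>, the suffix after <L> is nullable, so FOLLOW(<L>) ⊇ FOLLOW(<D>) = {$, p, r, s, t, u}; in <E>::=<N> <L>, the suffix after <L> is empty, so FOLLOW(<L>) ⊇ FOLLOW(<E>) = {$, p, r, s, t, u}. Thus FOLLOW(<L>) = {$, p, r, s, t, u}.
FOLLOW(<N>): in <E>::=<N> <L>, <N> is followed by <L> with FIRST {ε, s}; in <E>::=<N> <L>, the suffix after <N> is nullable, so FOLLOW(<N>) ⊇ FOLLOW(<E>) = {$, p, r, s, t, u}. Thus FOLLOW(<N>) = {$, p, r, s, t, u}.
FOLLOW(<E>): in <D>::=<L> <E>, the suffix after <E> is empty, so FOLLOW(<E>) ⊇ FOLLOW(<D>) = {$, p, r, s, t, u}; in <N>::=s <E>, the suffix after <E> is empty, so FOLLOW(<E>) ⊇ FOLLOW(<N>) = {$, p, r, s, t, u}; in <E>::=<S> t <E> t, <E> is followed by t with FIRST {t}; in <E>::=t p <D> <E>, the suffix after <E> is empty (adds nothing new). Thus FOLLOW(<E>) = {$, p, r, s, t, u}.

{$, p, r, s, t, u}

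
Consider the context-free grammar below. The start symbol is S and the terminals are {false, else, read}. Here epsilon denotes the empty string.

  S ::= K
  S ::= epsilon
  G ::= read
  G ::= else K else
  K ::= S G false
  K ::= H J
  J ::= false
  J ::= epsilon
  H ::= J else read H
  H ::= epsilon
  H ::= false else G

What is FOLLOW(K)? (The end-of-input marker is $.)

FIRST(G) = {else, read}
FIRST(J) = {epsilon, false}
FIRST(H) = {epsilon, else, false}  (via J else read H)
FIRST(S) = {epsilon, else, false, read}  (via K)
FIRST(K) = {epsilon, else, false, read}  (via S G false, H J)
FOLLOW(S) includes $ since S is the start symbol.
FOLLOW(S): in K::=S G false, S is followed by G false with FIRST {else, read}. Thus FOLLOW(S) = {$, else, read}.
FOLLOW(K): in S::=K, the suffix after K is empty, so FOLLOW(K) ⊇ FOLLOW(S) = {$, else, read}; in G::=else K else, K is followed by else with FIRST {else}. Thus FOLLOW(K) = {$, else, read}.
FOLLOW(J): in K::=H J, the suffix after J is empty, so FOLLOW(J) ⊇ FOLLOW(K) = {$, else, read}; in H::=J else read H, J is followed by else read H with FIRST {else}. Thus FOLLOW(J) = {$, else, read}.
FOLLOW(H): in K::=H J, H is followed by J with FIRST {epsilon, false}; in K::=H J, the suffix after H is nullable, so FOLLOW(H) ⊇ FOLLOW(K) = {$, else, read}; in H::=J else read H, the suffix after H is empty (adds nothing new). Thus FOLLOW(H) = {$, else, false, read}.
FOLLOW(G): in K::=S G false, G is followed by false with FIRST {false}; in H::=false else G, the suffix after G is empty, so FOLLOW(G) ⊇ FOLLOW(H) = {$, else, false, read}. Thus FOLLOW(G) = {$, else, false, read}.

{$, else, read}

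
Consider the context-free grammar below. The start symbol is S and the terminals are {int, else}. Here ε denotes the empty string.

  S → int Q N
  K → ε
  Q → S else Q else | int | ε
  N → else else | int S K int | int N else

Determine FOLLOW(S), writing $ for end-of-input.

FIRST(S) = {int}
FIRST(K) = {ε}
FIRST(N) = {else, int}
FIRST(Q) = {ε, int}  (via S else Q else)
FOLLOW(S) includes $ since S is the start symbol.
FOLLOW(S): in Q→S else Q else, S is followed by else Q else with FIRST {else}; in N→int S K int, S is followed by K int with FIRST {int}. Thus FOLLOW(S) = {$, else, int}.
FOLLOW(K): in N→int S K int, K is followed by int with FIRST {int}. Thus FOLLOW(K) = {int}.
FOLLOW(Q): in S→int Q N, Q is followed by N with FIRST {else, int}; in Q→S else Q else, Q is followed by else with FIRST {else}. Thus FOLLOW(Q) = {else, int}.
FOLLOW(N): in S→int Q N, the suffix after N is empty, so FOLLOW(N) ⊇ FOLLOW(S) = {$, else, int}; in N→int N else, N is followed by else with FIRST {else}. Thus FOLLOW(N) = {$, else, int}.

{$, else, int}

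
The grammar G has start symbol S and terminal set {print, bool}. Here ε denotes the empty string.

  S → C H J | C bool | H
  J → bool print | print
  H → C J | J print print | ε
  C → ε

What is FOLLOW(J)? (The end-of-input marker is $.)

{$, bool, print}

FIRST(J): from J→bool print we get {bool}; from J→print we get {print}. So FIRST(J) = {bool, print}.
FIRST(C): from C→ε we get {ε}. So FIRST(C) = {ε}.
FIRST(H): from H→C J we get {bool, print}; from H→J print print we get {bool, print}; from H→ε we get {ε}. So FIRST(H) = {ε, bool, print}.
FIRST(S): from S→C H J we get {bool, print}; from S→C bool we get {bool}; from S→H we get {ε, bool, print}. So FIRST(S) = {ε, bool, print}.
FOLLOW(S) includes $ since S is the start symbol.
FOLLOW(S): S appears on no right-hand side. Thus FOLLOW(S) = {$}.
FOLLOW(H): in S→C H J, H is followed by J with FIRST {bool, print}; in S→H, the suffix after H is empty, so FOLLOW(H) ⊇ FOLLOW(S) = {$}. Thus FOLLOW(H) = {$, bool, print}.
FOLLOW(J): in S→C H J, the suffix after J is empty, so FOLLOW(J) ⊇ FOLLOW(S) = {$}; in H→C J, the suffix after J is empty, so FOLLOW(J) ⊇ FOLLOW(H) = {$, bool, print}; in H→J print print, J is followed by print print with FIRST {print}. Thus FOLLOW(J) = {$, bool, print}.
FOLLOW(C): in S→C H J, C is followed by H J with FIRST {bool, print}; in S→C bool, C is followed by bool with FIRST {bool}; in H→C J, C is followed by J with FIRST {bool, print}. Thus FOLLOW(C) = {bool, print}.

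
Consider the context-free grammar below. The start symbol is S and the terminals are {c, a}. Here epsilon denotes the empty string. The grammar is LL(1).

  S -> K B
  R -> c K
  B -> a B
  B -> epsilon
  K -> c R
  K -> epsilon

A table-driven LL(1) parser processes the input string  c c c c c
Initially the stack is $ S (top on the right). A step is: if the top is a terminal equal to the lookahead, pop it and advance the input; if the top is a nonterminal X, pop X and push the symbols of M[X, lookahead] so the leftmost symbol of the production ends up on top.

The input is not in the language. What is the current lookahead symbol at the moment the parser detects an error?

$

      Stack    Input        Action
   1  $ S      c c c c c $  expand S -> K B
   2  $ B K    c c c c c $  expand K -> c R
   3  $ B R c  c c c c c $  match c
   4  $ B R    c c c c $    expand R -> c K
   5  $ B K c  c c c c $    match c
   6  $ B K    c c c $      expand K -> c R
   7  $ B R c  c c c $      match c
   8  $ B R    c c $        expand R -> c K
   9  $ B K c  c c $        match c
  10  $ B K    c $          expand K -> c R
  11  $ B R c  c $          match c
  12  $ B R    $            error: M[R, $] is empty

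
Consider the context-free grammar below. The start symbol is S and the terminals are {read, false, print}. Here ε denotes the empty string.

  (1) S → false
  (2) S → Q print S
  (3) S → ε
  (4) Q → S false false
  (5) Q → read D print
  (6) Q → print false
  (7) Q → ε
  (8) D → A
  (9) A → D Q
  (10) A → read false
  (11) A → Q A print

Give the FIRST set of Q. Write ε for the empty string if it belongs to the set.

{ε, false, print, read}

FIRST(S): from S→false we get {false}; from S→Q print S we get {false, print, read}; from S→ε we get {ε}. So FIRST(S) = {ε, false, print, read}.
FIRST(Q): from Q→S false false we get {false, print, read}; from Q→read D print we get {read}; from Q→print false we get {print}; from Q→ε we get {ε}. So FIRST(Q) = {ε, false, print, read}.
FIRST(D): from D→A we get {false, print, read}. So FIRST(D) = {false, print, read}.
FIRST(A): from A→D Q we get {false, print, read}; from A→read false we get {read}; from A→Q A print we get {false, print, read}. So FIRST(A) = {false, print, read}.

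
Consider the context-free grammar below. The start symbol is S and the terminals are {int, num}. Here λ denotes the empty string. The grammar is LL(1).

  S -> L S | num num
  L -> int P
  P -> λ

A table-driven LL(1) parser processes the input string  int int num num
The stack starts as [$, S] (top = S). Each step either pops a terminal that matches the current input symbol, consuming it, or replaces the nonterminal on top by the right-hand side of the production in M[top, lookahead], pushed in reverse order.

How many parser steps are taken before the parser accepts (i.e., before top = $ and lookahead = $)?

11

step 1: stack=$ S  input=int int num num $  — expand S -> L S
step 2: stack=$ S L  input=int int num num $  — expand L -> int P
step 3: stack=$ S P int  input=int int num num $  — match int
step 4: stack=$ S P  input=int num num $  — expand P -> λ
step 5: stack=$ S  input=int num num $  — expand S -> L S
step 6: stack=$ S L  input=int num num $  — expand L -> int P
step 7: stack=$ S P int  input=int num num $  — match int
step 8: stack=$ S P  input=num num $  — expand P -> λ
step 9: stack=$ S  input=num num $  — expand S -> num num
step 10: stack=$ num num  input=num num $  — match num
step 11: stack=$ num  input=num $  — match num
Accept reached after 11 steps.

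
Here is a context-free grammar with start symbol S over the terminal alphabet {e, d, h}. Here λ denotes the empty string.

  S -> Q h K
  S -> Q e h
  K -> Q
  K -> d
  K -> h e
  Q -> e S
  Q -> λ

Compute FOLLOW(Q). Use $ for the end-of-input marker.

FIRST(Q) = {λ, e}
FIRST(S) = {e, h}  (via Q h K, Q e h)
FIRST(K) = {λ, d, e, h}  (via Q)
FOLLOW(S) includes $ since S is the start symbol.
FOLLOW(S): in Q->e S, the suffix after S is empty, so FOLLOW(S) ⊇ FOLLOW(Q) = {$, e, h}. Thus FOLLOW(S) = {$, e, h}.
FOLLOW(K): in S->Q h K, the suffix after K is empty, so FOLLOW(K) ⊇ FOLLOW(S) = {$, e, h}. Thus FOLLOW(K) = {$, e, h}.
FOLLOW(Q): in S->Q h K, Q is followed by h K with FIRST {h}; in S->Q e h, Q is followed by e h with FIRST {e}; in K->Q, the suffix after Q is empty, so FOLLOW(Q) ⊇ FOLLOW(K) = {$, e, h}. Thus FOLLOW(Q) = {$, e, h}.

{$, e, h}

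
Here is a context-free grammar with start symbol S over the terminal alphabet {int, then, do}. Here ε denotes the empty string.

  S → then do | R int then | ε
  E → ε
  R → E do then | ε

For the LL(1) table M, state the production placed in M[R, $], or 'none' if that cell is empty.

none

FIRST(E) = {ε}
FIRST(R) = {ε, do}  (via E do then)
FIRST(S) = {ε, do, int, then}  (via R int then)
FOLLOW(S) includes $ since S is the start symbol.
FOLLOW(R): in S→R int then, R is followed by int then with FIRST {int}. Thus FOLLOW(R) = {int}.
For R → E do then: FIRST(E do then) = {do}, so it goes in M[R, t] for t ∈ {do}.
For R → ε: FIRST(ε) = {ε}, so it goes in M[R, t] for t ∈ {}; since ε ∈ FIRST, also for every t ∈ FOLLOW(R) = {int}.
None of these place a production in M[R, $].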